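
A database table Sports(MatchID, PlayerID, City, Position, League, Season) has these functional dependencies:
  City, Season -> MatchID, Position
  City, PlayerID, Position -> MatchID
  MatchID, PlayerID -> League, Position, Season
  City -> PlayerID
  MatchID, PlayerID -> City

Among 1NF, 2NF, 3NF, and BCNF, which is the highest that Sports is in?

3NF

Candidate keys: {City, MatchID}, {City, Position}, {City, Season}, {MatchID, PlayerID}. Prime attributes: {City, MatchID, PlayerID, Position, Season}.
For City -> PlayerID we have {City}⁺ = {City, PlayerID}; {City} is not a superkey, so BCNF fails.
Since {PlayerID} ⊆ prime attributes and every other non-superkey FD also has a prime right side, the schema is in 3NF.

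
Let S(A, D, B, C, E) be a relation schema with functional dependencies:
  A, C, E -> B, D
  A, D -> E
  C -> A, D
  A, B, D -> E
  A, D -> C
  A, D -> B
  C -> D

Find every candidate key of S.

{C}⁺ = {A, B, C, D, E}, which is every attribute, so {C} is a candidate key.
{A, D}⁺ = {A, B, C, D, E}, which is every attribute, so {A, D} is a candidate key.
No proper subset of any of these is a key, and no other minimal superkey exists.

{A, D}, {C}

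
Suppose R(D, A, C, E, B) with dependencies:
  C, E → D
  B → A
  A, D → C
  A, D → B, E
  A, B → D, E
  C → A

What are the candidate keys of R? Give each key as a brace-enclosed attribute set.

{A, D}, {B}, {C, D}, {C, E}

{B}⁺ = {A, B, C, D, E} — all of the relation — so {B} is a candidate key.
{A, D}⁺ = {A, B, C, D, E} — all of the relation — so {A, D} is a candidate key.
{C, D}⁺ = {A, B, C, D, E} — all of the relation — so {C, D} is a candidate key.
{C, E}⁺ = {A, B, C, D, E} — all of the relation — so {C, E} is a candidate key.
These are minimal and exhaustive — every other superkey contains one of them.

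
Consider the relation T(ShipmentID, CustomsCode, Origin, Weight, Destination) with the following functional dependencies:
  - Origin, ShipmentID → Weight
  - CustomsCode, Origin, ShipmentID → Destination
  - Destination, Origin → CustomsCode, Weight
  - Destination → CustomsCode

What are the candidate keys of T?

No FD produces {Origin, ShipmentID}, so they must be in every candidate key.
{CustomsCode, Origin, ShipmentID} is a candidate key since {CustomsCode, Origin, ShipmentID}⁺ = {CustomsCode, Destination, Origin, ShipmentID, Weight} covers every attribute.
{Destination, Origin, ShipmentID} is a candidate key since {Destination, Origin, ShipmentID}⁺ = {CustomsCode, Destination, Origin, ShipmentID, Weight} covers every attribute.
Any other superkey properly contains one of these, so there are no further candidate keys.

{CustomsCode, Origin, ShipmentID}, {Destination, Origin, ShipmentID}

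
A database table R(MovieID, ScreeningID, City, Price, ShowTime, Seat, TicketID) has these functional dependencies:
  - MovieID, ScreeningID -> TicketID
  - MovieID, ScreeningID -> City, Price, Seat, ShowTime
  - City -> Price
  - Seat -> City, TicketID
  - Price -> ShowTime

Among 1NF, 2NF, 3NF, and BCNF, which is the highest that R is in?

Candidate key: {MovieID, ScreeningID}. Prime attributes: {MovieID, ScreeningID}.
City -> Price: {City}⁺ = {City, Price, ShowTime}, which is not all of the attributes, so the left side is not a superkey — BCNF is violated.
City -> Price has non-prime {Price} on the right and a non-superkey on the left, so 3NF fails.
No proper subset of a key has a non-prime attribute in its closure, so there is no partial dependency; 2NF holds.

2NF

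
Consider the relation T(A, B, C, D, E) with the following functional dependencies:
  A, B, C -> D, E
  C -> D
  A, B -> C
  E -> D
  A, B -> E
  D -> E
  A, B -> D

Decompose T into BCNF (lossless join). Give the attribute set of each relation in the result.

{A, B, C}; {C, E}; {D, E}

Candidate key of the original relation: {A, B}.
In {A, B, C, D, E}, {C} is not a superkey ({C}⁺ restricted to this set is {C, D, E}), so split on C -> D, E into {C, D, E} and {A, B, C}.
In {C, D, E}, {E} is not a superkey ({E}⁺ restricted to this set is {D, E}), so split on E -> D into {D, E} and {C, E}.
{D, E} has no BCNF violation.
{C, E} has no BCNF violation.
{A, B, C} has no BCNF violation.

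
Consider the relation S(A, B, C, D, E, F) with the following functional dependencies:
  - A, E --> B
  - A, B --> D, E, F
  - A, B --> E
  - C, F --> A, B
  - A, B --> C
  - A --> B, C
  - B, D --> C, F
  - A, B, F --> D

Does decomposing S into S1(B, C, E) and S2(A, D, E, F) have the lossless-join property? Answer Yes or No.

Common attributes: {E}; their closure is {E}.
S1 ⊄ {E} and S2 ⊄ {E}, so the split is lossy.

No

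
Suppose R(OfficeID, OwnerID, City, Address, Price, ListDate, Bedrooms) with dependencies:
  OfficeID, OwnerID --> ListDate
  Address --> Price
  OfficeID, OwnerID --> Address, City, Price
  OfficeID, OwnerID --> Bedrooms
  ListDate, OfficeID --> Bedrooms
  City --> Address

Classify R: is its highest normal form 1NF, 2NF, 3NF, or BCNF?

Candidate key: {OfficeID, OwnerID}. Prime attributes: {OfficeID, OwnerID}.
Address --> Price breaks BCNF: {Address}⁺ = {Address, Price}, so {Address} is not a superkey.
Because {Price} is non-prime and the left side of Address --> Price is not a superkey, the relation is not in 3NF.
No non-prime attribute depends on a proper subset of any candidate key, so 2NF holds.

2NF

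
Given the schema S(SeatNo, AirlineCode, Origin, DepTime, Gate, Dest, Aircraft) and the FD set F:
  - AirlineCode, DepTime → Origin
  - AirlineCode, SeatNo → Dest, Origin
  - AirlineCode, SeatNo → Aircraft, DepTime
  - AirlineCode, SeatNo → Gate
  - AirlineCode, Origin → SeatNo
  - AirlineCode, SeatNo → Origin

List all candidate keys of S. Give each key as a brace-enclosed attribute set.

{AirlineCode, DepTime}, {AirlineCode, Origin}, {AirlineCode, SeatNo}

Attributes never on any right-hand side: {AirlineCode} — every candidate key must contain it.
Closure of {AirlineCode, DepTime} is {Aircraft, AirlineCode, DepTime, Dest, Gate, Origin, SeatNo}, the whole schema; {AirlineCode, DepTime} is a candidate key.
Closure of {AirlineCode, Origin} is {Aircraft, AirlineCode, DepTime, Dest, Gate, Origin, SeatNo}, the whole schema; {AirlineCode, Origin} is a candidate key.
Closure of {AirlineCode, SeatNo} is {Aircraft, AirlineCode, DepTime, Dest, Gate, Origin, SeatNo}, the whole schema; {AirlineCode, SeatNo} is a candidate key.
These are minimal and exhaustive — every other superkey contains one of them.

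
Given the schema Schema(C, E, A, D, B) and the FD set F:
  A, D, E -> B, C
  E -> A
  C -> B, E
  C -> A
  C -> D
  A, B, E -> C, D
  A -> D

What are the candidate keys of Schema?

{C}⁺ = {A, B, C, D, E}, which is every attribute, so {C} is a candidate key.
{E}⁺ = {A, B, C, D, E}, which is every attribute, so {E} is a candidate key.
These are minimal and exhaustive — every other superkey contains one of them.

{C}, {E}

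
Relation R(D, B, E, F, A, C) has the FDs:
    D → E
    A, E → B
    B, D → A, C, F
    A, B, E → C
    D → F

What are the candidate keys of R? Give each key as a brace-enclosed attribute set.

Attributes never on any right-hand side: {D} — every candidate key must contain it.
Closure of {A, D} is {A, B, C, D, E, F}, the whole schema; {A, D} is a candidate key.
Closure of {B, D} is {A, B, C, D, E, F}, the whole schema; {B, D} is a candidate key.
These are minimal and exhaustive — every other superkey contains one of them.

{A, D}, {B, D}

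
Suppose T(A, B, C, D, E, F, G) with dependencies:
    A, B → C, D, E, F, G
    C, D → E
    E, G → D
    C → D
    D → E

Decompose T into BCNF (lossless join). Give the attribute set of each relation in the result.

Candidate key of the original relation: {A, B}.
Within {A, B, C, D, E, F, G}: {C, D}⁺ ∩ {A, B, C, D, E, F, G} = {C, D, E}, not the whole set, so C, D → E violates BCNF; decompose into {C, D, E} and {A, B, C, D, F, G}.
Within {C, D, E}: {D}⁺ ∩ {C, D, E} = {D, E}, not the whole set, so D → E violates BCNF; decompose into {D, E} and {C, D}.
{D, E} is in BCNF.
{C, D} is in BCNF.
Within {A, B, C, D, F, G}: {C}⁺ ∩ {A, B, C, D, F, G} = {C, D}, not the whole set, so C → D violates BCNF; decompose into {C, D} and {A, B, C, F, G}.
{C, D} is in BCNF.
{A, B, C, F, G} is in BCNF.

{A, B, C, F, G}; {C, D}; {D, E}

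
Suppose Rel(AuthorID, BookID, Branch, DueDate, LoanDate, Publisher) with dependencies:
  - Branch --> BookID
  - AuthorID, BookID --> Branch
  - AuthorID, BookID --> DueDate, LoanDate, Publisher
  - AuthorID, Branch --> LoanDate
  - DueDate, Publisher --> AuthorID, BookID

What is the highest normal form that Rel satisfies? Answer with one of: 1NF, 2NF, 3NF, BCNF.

Candidate keys: {AuthorID, BookID}, {AuthorID, Branch}, {DueDate, Publisher}. Prime attributes: {AuthorID, BookID, Branch, DueDate, Publisher}.
Branch --> BookID breaks BCNF: {Branch}⁺ = {BookID, Branch}, so {Branch} is not a superkey.
Since {BookID} ⊆ prime attributes and every other non-superkey FD also has a prime right side, the schema is in 3NF.

3NF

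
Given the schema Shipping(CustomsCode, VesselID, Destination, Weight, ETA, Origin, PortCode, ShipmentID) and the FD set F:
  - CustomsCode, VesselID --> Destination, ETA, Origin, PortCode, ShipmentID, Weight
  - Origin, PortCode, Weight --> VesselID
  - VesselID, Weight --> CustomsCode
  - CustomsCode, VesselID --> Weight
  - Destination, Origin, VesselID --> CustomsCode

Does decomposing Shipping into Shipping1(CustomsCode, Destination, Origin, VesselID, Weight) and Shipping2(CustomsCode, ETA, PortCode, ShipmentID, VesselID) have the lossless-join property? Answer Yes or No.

Shipping1 ∩ Shipping2 = {CustomsCode, VesselID}; its closure under F is {CustomsCode, Destination, ETA, Origin, PortCode, ShipmentID, VesselID, Weight}.
Shipping1 is contained in that closure, so Shipping1 ∩ Shipping2 --> Shipping1 holds and the join is lossless.

Yes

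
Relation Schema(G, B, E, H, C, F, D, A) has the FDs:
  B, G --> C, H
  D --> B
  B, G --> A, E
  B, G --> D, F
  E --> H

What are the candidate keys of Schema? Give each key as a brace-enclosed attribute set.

{B, G}, {D, G}

Attributes never on any right-hand side: {G} — every candidate key must contain it.
{B, G} is a candidate key since {B, G}⁺ = {A, B, C, D, E, F, G, H} covers every attribute.
{D, G} is a candidate key since {D, G}⁺ = {A, B, C, D, E, F, G, H} covers every attribute.
No proper subset of any of these is a key, and no other minimal superkey exists.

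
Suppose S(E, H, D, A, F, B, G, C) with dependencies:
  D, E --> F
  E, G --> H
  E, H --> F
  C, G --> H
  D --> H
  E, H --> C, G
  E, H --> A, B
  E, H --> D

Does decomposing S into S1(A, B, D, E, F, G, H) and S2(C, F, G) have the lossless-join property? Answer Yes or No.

No

The shared attributes are {F, G} and {F, G}⁺ = {F, G}.
Neither S1 nor S2 is contained in that closure, so the decomposition is lossy.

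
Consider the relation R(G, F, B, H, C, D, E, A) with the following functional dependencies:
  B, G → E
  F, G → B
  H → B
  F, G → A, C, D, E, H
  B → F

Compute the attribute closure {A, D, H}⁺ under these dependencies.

{A, B, D, F, H}

Start with {A, D, H}.
H → B applies; add {B} → now {A, B, D, H}.
B → F applies; add {F} → now {A, B, D, F, H}.
No further FD applies.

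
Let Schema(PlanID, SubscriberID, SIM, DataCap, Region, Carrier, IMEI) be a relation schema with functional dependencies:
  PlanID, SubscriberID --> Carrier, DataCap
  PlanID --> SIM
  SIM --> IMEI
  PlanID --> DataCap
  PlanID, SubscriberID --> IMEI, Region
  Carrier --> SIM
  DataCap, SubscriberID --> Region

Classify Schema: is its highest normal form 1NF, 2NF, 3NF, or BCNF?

Candidate key: {PlanID, SubscriberID}. Prime attributes: {PlanID, SubscriberID}.
For PlanID --> SIM we have {PlanID}⁺ = {DataCap, IMEI, PlanID, SIM}; {PlanID} is not a superkey, so BCNF fails.
PlanID --> SIM determines the non-prime attribute {SIM} from a non-superkey — 3NF is violated.
{PlanID} is a proper subset of the key {PlanID, SubscriberID}, and {PlanID}⁺ contains the non-prime attributes {DataCap, IMEI, SIM} — a partial dependency, so 2NF is violated.

1NF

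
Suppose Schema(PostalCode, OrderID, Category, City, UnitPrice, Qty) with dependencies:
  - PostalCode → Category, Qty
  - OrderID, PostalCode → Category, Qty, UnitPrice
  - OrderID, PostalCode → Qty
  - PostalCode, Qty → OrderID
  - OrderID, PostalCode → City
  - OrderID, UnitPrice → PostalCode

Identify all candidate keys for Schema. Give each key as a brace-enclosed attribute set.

{OrderID, UnitPrice}, {PostalCode}

{PostalCode}⁺ = {Category, City, OrderID, PostalCode, Qty, UnitPrice} — all of the relation — so {PostalCode} is a candidate key.
{OrderID, UnitPrice}⁺ = {Category, City, OrderID, PostalCode, Qty, UnitPrice} — all of the relation — so {OrderID, UnitPrice} is a candidate key.
These are minimal and exhaustive — every other superkey contains one of them.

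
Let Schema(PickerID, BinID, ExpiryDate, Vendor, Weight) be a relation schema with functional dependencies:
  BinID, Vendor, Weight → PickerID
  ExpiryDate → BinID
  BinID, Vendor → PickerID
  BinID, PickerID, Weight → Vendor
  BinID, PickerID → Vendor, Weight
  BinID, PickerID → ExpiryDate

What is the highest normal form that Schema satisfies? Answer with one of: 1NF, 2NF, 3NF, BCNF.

3NF

Candidate keys: {BinID, PickerID}, {BinID, Vendor}, {ExpiryDate, PickerID}, {ExpiryDate, Vendor}. Prime attributes: {BinID, ExpiryDate, PickerID, Vendor}.
ExpiryDate → BinID: {ExpiryDate}⁺ = {BinID, ExpiryDate}, which is not all of the attributes, so the left side is not a superkey — BCNF is violated.
But every attribute on its right side ({BinID}) is prime, and the same holds for every other non-superkey FD, so 3NF still holds.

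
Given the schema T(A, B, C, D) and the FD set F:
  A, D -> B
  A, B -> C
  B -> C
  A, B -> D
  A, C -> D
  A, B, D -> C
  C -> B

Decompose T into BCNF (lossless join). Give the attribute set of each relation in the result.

{A, B, D}; {B, C}

Candidate keys of the original relation: {A, B}, {A, C}, {A, D}.
In {A, B, C, D}, {B} is not a superkey ({B}⁺ restricted to this set is {B, C}), so split on B -> C into {B, C} and {A, B, D}.
{B, C}: every determinant is a superkey — BCNF.
{A, B, D}: every determinant is a superkey — BCNF.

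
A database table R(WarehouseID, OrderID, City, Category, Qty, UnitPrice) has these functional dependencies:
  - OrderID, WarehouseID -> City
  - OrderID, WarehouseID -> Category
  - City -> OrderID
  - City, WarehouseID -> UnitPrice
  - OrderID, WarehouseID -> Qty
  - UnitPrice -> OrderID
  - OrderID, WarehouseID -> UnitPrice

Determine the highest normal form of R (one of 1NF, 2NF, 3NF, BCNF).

Candidate keys: {City, WarehouseID}, {OrderID, WarehouseID}, {UnitPrice, WarehouseID}. Prime attributes: {City, OrderID, UnitPrice, WarehouseID}.
City -> OrderID: {City}⁺ = {City, OrderID}, which is not all of the attributes, so the left side is not a superkey — BCNF is violated.
But every attribute on its right side ({OrderID}) is prime, and the same holds for every other non-superkey FD, so 3NF still holds.

3NF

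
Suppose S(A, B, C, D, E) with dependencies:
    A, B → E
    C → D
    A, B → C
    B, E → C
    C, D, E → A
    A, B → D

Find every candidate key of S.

No FD produces {B}, so it must be in every candidate key.
{A, B} is a candidate key since {A, B}⁺ = {A, B, C, D, E} covers every attribute.
{B, E} is a candidate key since {B, E}⁺ = {A, B, C, D, E} covers every attribute.
Any other superkey properly contains one of these, so there are no further candidate keys.

{A, B}, {B, E}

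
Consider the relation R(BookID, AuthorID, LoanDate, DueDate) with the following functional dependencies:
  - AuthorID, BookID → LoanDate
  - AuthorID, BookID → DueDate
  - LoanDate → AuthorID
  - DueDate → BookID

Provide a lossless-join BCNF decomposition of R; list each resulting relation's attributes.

Candidate keys of the original relation: {AuthorID, BookID}, {AuthorID, DueDate}, {BookID, LoanDate}, {DueDate, LoanDate}.
{AuthorID, BookID, DueDate, LoanDate}: {LoanDate} determines {AuthorID, LoanDate} here but is not a superkey — split on LoanDate → AuthorID, giving {AuthorID, LoanDate} and {BookID, DueDate, LoanDate}.
{AuthorID, LoanDate} has no BCNF violation.
{BookID, DueDate, LoanDate}: {DueDate} determines {BookID, DueDate} here but is not a superkey — split on DueDate → BookID, giving {BookID, DueDate} and {DueDate, LoanDate}.
{BookID, DueDate} has no BCNF violation.
{DueDate, LoanDate} has no BCNF violation.

{AuthorID, LoanDate}; {BookID, DueDate}; {DueDate, LoanDate}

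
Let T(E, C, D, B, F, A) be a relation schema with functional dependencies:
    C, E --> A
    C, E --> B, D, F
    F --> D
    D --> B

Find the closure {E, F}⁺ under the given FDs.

{B, D, E, F}

Start with {E, F}.
F --> D applies; add {D} → now {D, E, F}.
D --> B applies; add {B} → now {B, D, E, F}.
No further FD applies.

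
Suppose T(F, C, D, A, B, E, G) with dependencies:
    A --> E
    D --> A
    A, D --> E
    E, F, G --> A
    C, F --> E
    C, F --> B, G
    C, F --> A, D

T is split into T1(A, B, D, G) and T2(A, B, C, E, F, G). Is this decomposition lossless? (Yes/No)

No

Common attributes: {A, B, G}; their closure is {A, B, E, G}.
The closure covers neither T1 nor T2 entirely; the join is not lossless.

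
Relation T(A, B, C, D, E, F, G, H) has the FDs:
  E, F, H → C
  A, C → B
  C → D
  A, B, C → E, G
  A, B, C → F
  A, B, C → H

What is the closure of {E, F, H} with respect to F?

Start with {E, F, H}.
E, F, H → C applies; add {C} → now {C, E, F, H}.
C → D applies; add {D} → now {C, D, E, F, H}.
No further FD applies.

{C, D, E, F, H}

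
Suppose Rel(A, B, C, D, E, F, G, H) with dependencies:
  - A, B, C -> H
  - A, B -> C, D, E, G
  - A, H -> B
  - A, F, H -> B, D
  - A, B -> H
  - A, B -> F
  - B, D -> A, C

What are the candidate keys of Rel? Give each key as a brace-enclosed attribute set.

{A, B} is a candidate key since {A, B}⁺ = {A, B, C, D, E, F, G, H} covers every attribute.
{A, H} is a candidate key since {A, H}⁺ = {A, B, C, D, E, F, G, H} covers every attribute.
{B, D} is a candidate key since {B, D}⁺ = {A, B, C, D, E, F, G, H} covers every attribute.
Any other superkey properly contains one of these, so there are no further candidate keys.

{A, B}, {A, H}, {B, D}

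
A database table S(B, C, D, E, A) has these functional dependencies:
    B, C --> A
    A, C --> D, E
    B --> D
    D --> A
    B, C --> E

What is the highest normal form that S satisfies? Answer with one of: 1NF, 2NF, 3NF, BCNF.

1NF

Candidate key: {B, C}. Prime attributes: {B, C}.
For A, C --> D, E we have {A, C}⁺ = {A, C, D, E}; {A, C} is not a superkey, so BCNF fails.
A, C --> D, E has non-prime {D, E} on the right and a non-superkey on the left, so 3NF fails.
{B} is a proper subset of the key {B, C}, and {B}⁺ contains the non-prime attributes {A, D} — a partial dependency, so 2NF is violated.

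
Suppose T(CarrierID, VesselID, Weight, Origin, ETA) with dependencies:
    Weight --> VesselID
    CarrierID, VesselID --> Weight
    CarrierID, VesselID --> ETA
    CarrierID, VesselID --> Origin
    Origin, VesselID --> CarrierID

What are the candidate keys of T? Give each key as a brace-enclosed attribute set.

{CarrierID, VesselID}, {CarrierID, Weight}, {Origin, VesselID}, {Origin, Weight}

{CarrierID, VesselID} is a candidate key since {CarrierID, VesselID}⁺ = {CarrierID, ETA, Origin, VesselID, Weight} covers every attribute.
{CarrierID, Weight} is a candidate key since {CarrierID, Weight}⁺ = {CarrierID, ETA, Origin, VesselID, Weight} covers every attribute.
{Origin, VesselID} is a candidate key since {Origin, VesselID}⁺ = {CarrierID, ETA, Origin, VesselID, Weight} covers every attribute.
{Origin, Weight} is a candidate key since {Origin, Weight}⁺ = {CarrierID, ETA, Origin, VesselID, Weight} covers every attribute.
These are minimal and exhaustive — every other superkey contains one of them.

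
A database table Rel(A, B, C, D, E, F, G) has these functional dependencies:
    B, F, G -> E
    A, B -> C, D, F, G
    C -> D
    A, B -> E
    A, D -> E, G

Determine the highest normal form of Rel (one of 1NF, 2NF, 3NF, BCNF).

Candidate key: {A, B}. Prime attributes: {A, B}.
For B, F, G -> E we have {B, F, G}⁺ = {B, E, F, G}; {B, F, G} is not a superkey, so BCNF fails.
B, F, G -> E has non-prime {E} on the right and a non-superkey on the left, so 3NF fails.
No non-prime attribute depends on a proper subset of any candidate key, so 2NF holds.

2NF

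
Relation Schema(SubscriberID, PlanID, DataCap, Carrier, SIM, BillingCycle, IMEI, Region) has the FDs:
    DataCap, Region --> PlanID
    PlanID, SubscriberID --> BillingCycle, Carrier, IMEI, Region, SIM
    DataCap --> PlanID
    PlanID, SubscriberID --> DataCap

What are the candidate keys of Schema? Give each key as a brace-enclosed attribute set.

{DataCap, SubscriberID}, {PlanID, SubscriberID}

{SubscriberID} never appears on the right of any FD, so every key must include it.
{DataCap, SubscriberID}⁺ = {BillingCycle, Carrier, DataCap, IMEI, PlanID, Region, SIM, SubscriberID}, which is every attribute, so {DataCap, SubscriberID} is a candidate key.
{PlanID, SubscriberID}⁺ = {BillingCycle, Carrier, DataCap, IMEI, PlanID, Region, SIM, SubscriberID}, which is every attribute, so {PlanID, SubscriberID} is a candidate key.
Any other superkey properly contains one of these, so there are no further candidate keys.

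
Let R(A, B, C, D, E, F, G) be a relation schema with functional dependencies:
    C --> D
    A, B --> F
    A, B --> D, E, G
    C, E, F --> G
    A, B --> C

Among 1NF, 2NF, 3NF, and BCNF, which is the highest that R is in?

Candidate key: {A, B}. Prime attributes: {A, B}.
For C --> D we have {C}⁺ = {C, D}; {C} is not a superkey, so BCNF fails.
C --> D determines the non-prime attribute {D} from a non-superkey — 3NF is violated.
No non-prime attribute depends on a proper subset of any candidate key, so 2NF holds.

2NF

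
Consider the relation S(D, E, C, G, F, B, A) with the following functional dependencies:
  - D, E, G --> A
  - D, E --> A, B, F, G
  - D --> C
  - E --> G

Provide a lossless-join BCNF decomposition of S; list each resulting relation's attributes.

{A, B, D, E, F}; {C, D}; {E, G}

Candidate key of the original relation: {D, E}.
In {A, B, C, D, E, F, G}, {D} is not a superkey ({D}⁺ restricted to this set is {C, D}), so split on D --> C into {C, D} and {A, B, D, E, F, G}.
{C, D} is in BCNF.
In {A, B, D, E, F, G}, {E} is not a superkey ({E}⁺ restricted to this set is {E, G}), so split on E --> G into {E, G} and {A, B, D, E, F}.
{E, G} is in BCNF.
{A, B, D, E, F} is in BCNF.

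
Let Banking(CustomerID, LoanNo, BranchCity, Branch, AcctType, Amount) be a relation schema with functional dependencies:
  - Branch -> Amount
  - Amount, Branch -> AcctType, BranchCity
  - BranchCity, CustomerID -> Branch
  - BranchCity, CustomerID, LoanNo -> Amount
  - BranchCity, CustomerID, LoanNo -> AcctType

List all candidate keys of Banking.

{Branch, CustomerID, LoanNo}, {BranchCity, CustomerID, LoanNo}

{CustomerID, LoanNo} never appear on the right of any FD, so every key must include all of them.
{Branch, CustomerID, LoanNo} is a candidate key since {Branch, CustomerID, LoanNo}⁺ = {AcctType, Amount, Branch, BranchCity, CustomerID, LoanNo} covers every attribute.
{BranchCity, CustomerID, LoanNo} is a candidate key since {BranchCity, CustomerID, LoanNo}⁺ = {AcctType, Amount, Branch, BranchCity, CustomerID, LoanNo} covers every attribute.
These are minimal and exhaustive — every other superkey contains one of them.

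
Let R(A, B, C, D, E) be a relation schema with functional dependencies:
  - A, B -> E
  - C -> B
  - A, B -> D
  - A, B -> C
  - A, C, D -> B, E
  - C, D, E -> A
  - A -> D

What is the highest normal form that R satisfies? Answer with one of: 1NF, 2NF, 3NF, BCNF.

Candidate keys: {A, B}, {A, C}, {C, D, E}. Prime attributes: {A, B, C, D, E}.
C -> B breaks BCNF: {C}⁺ = {B, C}, so {C} is not a superkey.
Its right-hand attributes {B} are all prime, as are those of every other non-superkey FD — the relation is in 3NF.

3NF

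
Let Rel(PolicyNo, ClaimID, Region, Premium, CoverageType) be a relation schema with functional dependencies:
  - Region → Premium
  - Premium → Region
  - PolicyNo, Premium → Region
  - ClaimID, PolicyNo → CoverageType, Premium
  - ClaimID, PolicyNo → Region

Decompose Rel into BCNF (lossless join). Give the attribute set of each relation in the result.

{ClaimID, CoverageType, PolicyNo, Region}; {Premium, Region}

Candidate key of the original relation: {ClaimID, PolicyNo}.
Within {ClaimID, CoverageType, PolicyNo, Premium, Region}: {Region}⁺ ∩ {ClaimID, CoverageType, PolicyNo, Premium, Region} = {Premium, Region}, not the whole set, so Region → Premium violates BCNF; decompose into {Premium, Region} and {ClaimID, CoverageType, PolicyNo, Region}.
{Premium, Region}: every determinant is a superkey — BCNF.
{ClaimID, CoverageType, PolicyNo, Region}: every determinant is a superkey — BCNF.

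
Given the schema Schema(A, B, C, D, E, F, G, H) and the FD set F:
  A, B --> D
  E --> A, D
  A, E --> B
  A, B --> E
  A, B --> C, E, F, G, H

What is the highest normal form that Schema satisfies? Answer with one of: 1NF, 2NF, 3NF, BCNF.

BCNF

Candidate keys: {A, B}, {E}. Prime attributes: {A, B, E}.
The left-hand side of every FD is a superkey, so BCNF is satisfied.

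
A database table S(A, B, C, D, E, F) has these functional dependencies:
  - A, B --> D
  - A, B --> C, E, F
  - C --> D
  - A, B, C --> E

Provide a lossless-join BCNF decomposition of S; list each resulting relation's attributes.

{A, B, C, E, F}; {C, D}

Candidate key of the original relation: {A, B}.
{A, B, C, D, E, F}: {C} determines {C, D} here but is not a superkey — split on C --> D, giving {C, D} and {A, B, C, E, F}.
{C, D} is in BCNF.
{A, B, C, E, F} is in BCNF.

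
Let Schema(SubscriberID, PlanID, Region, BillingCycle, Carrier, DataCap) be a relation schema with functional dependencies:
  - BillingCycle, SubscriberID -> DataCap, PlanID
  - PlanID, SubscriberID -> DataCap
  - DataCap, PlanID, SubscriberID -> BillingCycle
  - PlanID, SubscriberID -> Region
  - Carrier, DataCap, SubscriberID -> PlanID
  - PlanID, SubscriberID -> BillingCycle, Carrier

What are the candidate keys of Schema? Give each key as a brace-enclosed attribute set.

{BillingCycle, SubscriberID}, {Carrier, DataCap, SubscriberID}, {PlanID, SubscriberID}

{SubscriberID} never appears on the right of any FD, so every key must include it.
{BillingCycle, SubscriberID} is a candidate key since {BillingCycle, SubscriberID}⁺ = {BillingCycle, Carrier, DataCap, PlanID, Region, SubscriberID} covers every attribute.
{PlanID, SubscriberID} is a candidate key since {PlanID, SubscriberID}⁺ = {BillingCycle, Carrier, DataCap, PlanID, Region, SubscriberID} covers every attribute.
{Carrier, DataCap, SubscriberID} is a candidate key since {Carrier, DataCap, SubscriberID}⁺ = {BillingCycle, Carrier, DataCap, PlanID, Region, SubscriberID} covers every attribute.
These are minimal and exhaustive — every other superkey contains one of them.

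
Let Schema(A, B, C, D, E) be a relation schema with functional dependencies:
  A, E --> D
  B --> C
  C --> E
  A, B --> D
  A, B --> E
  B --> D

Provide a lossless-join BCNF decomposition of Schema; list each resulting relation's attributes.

Candidate key of the original relation: {A, B}.
In {A, B, C, D, E}, {A, E} is not a superkey ({A, E}⁺ restricted to this set is {A, D, E}), so split on A, E --> D into {A, D, E} and {A, B, C, E}.
{A, D, E} has no BCNF violation.
In {A, B, C, E}, {B} is not a superkey ({B}⁺ restricted to this set is {B, C, E}), so split on B --> C, E into {B, C, E} and {A, B}.
In {B, C, E}, {C} is not a superkey ({C}⁺ restricted to this set is {C, E}), so split on C --> E into {C, E} and {B, C}.
{C, E} has no BCNF violation.
{B, C} has no BCNF violation.
{A, B} has no BCNF violation.

{A, B}; {A, D, E}; {B, C}; {C, E}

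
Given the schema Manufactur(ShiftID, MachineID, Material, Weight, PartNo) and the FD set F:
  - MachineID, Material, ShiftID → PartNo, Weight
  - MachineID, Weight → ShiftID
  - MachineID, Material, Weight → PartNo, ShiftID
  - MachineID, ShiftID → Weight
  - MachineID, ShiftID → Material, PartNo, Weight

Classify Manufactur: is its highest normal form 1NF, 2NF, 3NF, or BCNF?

Candidate keys: {MachineID, ShiftID}, {MachineID, Weight}. Prime attributes: {MachineID, ShiftID, Weight}.
Each dependency's left side is a superkey — BCNF holds.

BCNF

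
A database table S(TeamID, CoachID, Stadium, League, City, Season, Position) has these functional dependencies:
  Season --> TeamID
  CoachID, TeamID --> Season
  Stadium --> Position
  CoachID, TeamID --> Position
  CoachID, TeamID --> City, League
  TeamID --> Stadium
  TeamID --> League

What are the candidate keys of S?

{CoachID, Season}, {CoachID, TeamID}

{CoachID} never appears on the right of any FD, so every key must include it.
{CoachID, Season} is a candidate key since {CoachID, Season}⁺ = {City, CoachID, League, Position, Season, Stadium, TeamID} covers every attribute.
{CoachID, TeamID} is a candidate key since {CoachID, TeamID}⁺ = {City, CoachID, League, Position, Season, Stadium, TeamID} covers every attribute.
No proper subset of any of these is a key, and no other minimal superkey exists.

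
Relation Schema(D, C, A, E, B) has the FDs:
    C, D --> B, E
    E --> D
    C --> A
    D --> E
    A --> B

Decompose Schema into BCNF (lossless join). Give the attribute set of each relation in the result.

Candidate keys of the original relation: {C, D}, {C, E}.
{A, B, C, D, E}: {E} determines {D, E} here but is not a superkey — split on E --> D, giving {D, E} and {A, B, C, E}.
{D, E} has no BCNF violation.
{A, B, C, E}: {C} determines {A, B, C} here but is not a superkey — split on C --> A, B, giving {A, B, C} and {C, E}.
{A, B, C}: {A} determines {A, B} here but is not a superkey — split on A --> B, giving {A, B} and {A, C}.
{A, B} has no BCNF violation.
{A, C} has no BCNF violation.
{C, E} has no BCNF violation.

{A, B}; {A, C}; {C, E}; {D, E}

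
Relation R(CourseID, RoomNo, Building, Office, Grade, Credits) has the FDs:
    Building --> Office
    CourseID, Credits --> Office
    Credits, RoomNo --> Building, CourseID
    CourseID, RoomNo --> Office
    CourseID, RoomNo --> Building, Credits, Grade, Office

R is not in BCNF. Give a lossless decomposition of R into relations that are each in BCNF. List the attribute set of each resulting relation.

Candidate keys of the original relation: {CourseID, RoomNo}, {Credits, RoomNo}.
Within {Building, CourseID, Credits, Grade, Office, RoomNo}: {Building}⁺ ∩ {Building, CourseID, Credits, Grade, Office, RoomNo} = {Building, Office}, not the whole set, so Building --> Office violates BCNF; decompose into {Building, Office} and {Building, CourseID, Credits, Grade, RoomNo}.
{Building, Office}: every determinant is a superkey — BCNF.
{Building, CourseID, Credits, Grade, RoomNo}: every determinant is a superkey — BCNF.

{Building, CourseID, Credits, Grade, RoomNo}; {Building, Office}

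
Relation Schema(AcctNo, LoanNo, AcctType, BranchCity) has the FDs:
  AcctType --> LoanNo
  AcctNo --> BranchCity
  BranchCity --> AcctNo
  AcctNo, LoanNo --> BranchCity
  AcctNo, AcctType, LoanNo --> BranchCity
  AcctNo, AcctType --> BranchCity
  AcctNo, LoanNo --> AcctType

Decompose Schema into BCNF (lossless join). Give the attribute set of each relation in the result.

{AcctNo, AcctType}; {AcctNo, BranchCity}; {AcctType, LoanNo}

Candidate keys of the original relation: {AcctNo, AcctType}, {AcctNo, LoanNo}, {AcctType, BranchCity}, {BranchCity, LoanNo}.
Within {AcctNo, AcctType, BranchCity, LoanNo}: {AcctType}⁺ ∩ {AcctNo, AcctType, BranchCity, LoanNo} = {AcctType, LoanNo}, not the whole set, so AcctType --> LoanNo violates BCNF; decompose into {AcctType, LoanNo} and {AcctNo, AcctType, BranchCity}.
{AcctType, LoanNo}: every determinant is a superkey — BCNF.
Within {AcctNo, AcctType, BranchCity}: {AcctNo}⁺ ∩ {AcctNo, AcctType, BranchCity} = {AcctNo, BranchCity}, not the whole set, so AcctNo --> BranchCity violates BCNF; decompose into {AcctNo, BranchCity} and {AcctNo, AcctType}.
{AcctNo, BranchCity}: every determinant is a superkey — BCNF.
{AcctNo, AcctType}: every determinant is a superkey — BCNF.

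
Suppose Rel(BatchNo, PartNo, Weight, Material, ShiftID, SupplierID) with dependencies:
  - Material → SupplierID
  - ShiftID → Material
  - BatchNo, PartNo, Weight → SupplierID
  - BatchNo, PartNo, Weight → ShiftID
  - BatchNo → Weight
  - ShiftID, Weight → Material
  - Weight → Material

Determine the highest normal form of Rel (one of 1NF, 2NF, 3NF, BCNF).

Candidate key: {BatchNo, PartNo}. Prime attributes: {BatchNo, PartNo}.
For Material → SupplierID we have {Material}⁺ = {Material, SupplierID}; {Material} is not a superkey, so BCNF fails.
Material → SupplierID determines the non-prime attribute {SupplierID} from a non-superkey — 3NF is violated.
{BatchNo} is a proper subset of the key {BatchNo, PartNo}, and {BatchNo}⁺ contains the non-prime attributes {Material, SupplierID, Weight} — a partial dependency, so 2NF is violated.

1NF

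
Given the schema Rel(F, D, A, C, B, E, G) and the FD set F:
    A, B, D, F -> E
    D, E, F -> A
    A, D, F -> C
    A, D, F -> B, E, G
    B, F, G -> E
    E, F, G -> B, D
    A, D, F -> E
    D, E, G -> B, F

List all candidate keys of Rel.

{A, D, F} is a candidate key since {A, D, F}⁺ = {A, B, C, D, E, F, G} covers every attribute.
{B, F, G} is a candidate key since {B, F, G}⁺ = {A, B, C, D, E, F, G} covers every attribute.
{D, E, F} is a candidate key since {D, E, F}⁺ = {A, B, C, D, E, F, G} covers every attribute.
{D, E, G} is a candidate key since {D, E, G}⁺ = {A, B, C, D, E, F, G} covers every attribute.
{E, F, G} is a candidate key since {E, F, G}⁺ = {A, B, C, D, E, F, G} covers every attribute.
No proper subset of any of these is a key, and no other minimal superkey exists.

{A, D, F}, {B, F, G}, {D, E, F}, {D, E, G}, {E, F, G}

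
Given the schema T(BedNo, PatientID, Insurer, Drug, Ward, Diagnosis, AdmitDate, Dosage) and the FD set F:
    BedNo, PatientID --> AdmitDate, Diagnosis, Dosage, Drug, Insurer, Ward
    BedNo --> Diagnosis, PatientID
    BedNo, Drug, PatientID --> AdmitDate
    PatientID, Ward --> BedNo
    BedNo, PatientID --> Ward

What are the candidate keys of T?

{BedNo}⁺ = {AdmitDate, BedNo, Diagnosis, Dosage, Drug, Insurer, PatientID, Ward} — all of the relation — so {BedNo} is a candidate key.
{PatientID, Ward}⁺ = {AdmitDate, BedNo, Diagnosis, Dosage, Drug, Insurer, PatientID, Ward} — all of the relation — so {PatientID, Ward} is a candidate key.
Any other superkey properly contains one of these, so there are no further candidate keys.

{BedNo}, {PatientID, Ward}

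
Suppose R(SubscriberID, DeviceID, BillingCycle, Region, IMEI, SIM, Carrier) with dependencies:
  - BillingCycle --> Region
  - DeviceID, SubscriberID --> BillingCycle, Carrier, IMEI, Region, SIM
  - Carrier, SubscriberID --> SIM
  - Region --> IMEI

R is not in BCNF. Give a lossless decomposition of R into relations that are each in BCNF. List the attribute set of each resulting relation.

Candidate key of the original relation: {DeviceID, SubscriberID}.
In {BillingCycle, Carrier, DeviceID, IMEI, Region, SIM, SubscriberID}, {BillingCycle} is not a superkey ({BillingCycle}⁺ restricted to this set is {BillingCycle, IMEI, Region}), so split on BillingCycle --> IMEI, Region into {BillingCycle, IMEI, Region} and {BillingCycle, Carrier, DeviceID, SIM, SubscriberID}.
In {BillingCycle, IMEI, Region}, {Region} is not a superkey ({Region}⁺ restricted to this set is {IMEI, Region}), so split on Region --> IMEI into {IMEI, Region} and {BillingCycle, Region}.
{IMEI, Region} has no BCNF violation.
{BillingCycle, Region} has no BCNF violation.
In {BillingCycle, Carrier, DeviceID, SIM, SubscriberID}, {Carrier, SubscriberID} is not a superkey ({Carrier, SubscriberID}⁺ restricted to this set is {Carrier, SIM, SubscriberID}), so split on Carrier, SubscriberID --> SIM into {Carrier, SIM, SubscriberID} and {BillingCycle, Carrier, DeviceID, SubscriberID}.
{Carrier, SIM, SubscriberID} has no BCNF violation.
{BillingCycle, Carrier, DeviceID, SubscriberID} has no BCNF violation.

{BillingCycle, Carrier, DeviceID, SubscriberID}; {BillingCycle, Region}; {Carrier, SIM, SubscriberID}; {IMEI, Region}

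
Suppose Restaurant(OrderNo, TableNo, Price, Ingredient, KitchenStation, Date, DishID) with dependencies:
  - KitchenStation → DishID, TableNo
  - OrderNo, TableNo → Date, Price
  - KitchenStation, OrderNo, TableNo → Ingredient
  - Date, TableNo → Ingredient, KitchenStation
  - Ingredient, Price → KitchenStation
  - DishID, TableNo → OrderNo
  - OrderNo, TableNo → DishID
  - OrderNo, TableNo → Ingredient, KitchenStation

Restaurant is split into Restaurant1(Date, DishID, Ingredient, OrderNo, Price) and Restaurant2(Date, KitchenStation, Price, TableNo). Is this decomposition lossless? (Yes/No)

Common attributes: {Date, Price}; their closure is {Date, Price}.
Neither Restaurant1 nor Restaurant2 is contained in that closure, so the decomposition is lossy.

No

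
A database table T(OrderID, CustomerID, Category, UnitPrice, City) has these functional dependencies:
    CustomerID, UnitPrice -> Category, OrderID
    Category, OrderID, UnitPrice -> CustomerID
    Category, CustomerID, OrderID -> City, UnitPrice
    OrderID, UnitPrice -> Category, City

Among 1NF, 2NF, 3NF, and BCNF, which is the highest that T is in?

BCNF

Candidate keys: {Category, CustomerID, OrderID}, {CustomerID, UnitPrice}, {OrderID, UnitPrice}. Prime attributes: {Category, CustomerID, OrderID, UnitPrice}.
Every FD has a superkey on the left, so the relation is in BCNF.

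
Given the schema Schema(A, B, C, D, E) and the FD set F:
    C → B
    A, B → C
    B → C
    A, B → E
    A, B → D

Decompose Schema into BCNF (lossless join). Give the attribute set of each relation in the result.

{A, C, D, E}; {B, C}

Candidate keys of the original relation: {A, B}, {A, C}.
{A, B, C, D, E}: {C} determines {B, C} here but is not a superkey — split on C → B, giving {B, C} and {A, C, D, E}.
{B, C}: every determinant is a superkey — BCNF.
{A, C, D, E}: every determinant is a superkey — BCNF.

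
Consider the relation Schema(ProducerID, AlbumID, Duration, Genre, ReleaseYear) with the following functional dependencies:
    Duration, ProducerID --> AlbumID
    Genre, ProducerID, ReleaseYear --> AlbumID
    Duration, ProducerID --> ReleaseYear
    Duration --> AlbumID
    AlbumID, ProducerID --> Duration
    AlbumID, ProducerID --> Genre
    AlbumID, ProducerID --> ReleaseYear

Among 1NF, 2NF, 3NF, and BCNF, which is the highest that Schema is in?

Candidate keys: {AlbumID, ProducerID}, {Duration, ProducerID}, {Genre, ProducerID, ReleaseYear}. Prime attributes: {AlbumID, Duration, Genre, ProducerID, ReleaseYear}.
Duration --> AlbumID: {Duration}⁺ = {AlbumID, Duration}, which is not all of the attributes, so the left side is not a superkey — BCNF is violated.
Since {AlbumID} ⊆ prime attributes and every other non-superkey FD also has a prime right side, the schema is in 3NF.

3NF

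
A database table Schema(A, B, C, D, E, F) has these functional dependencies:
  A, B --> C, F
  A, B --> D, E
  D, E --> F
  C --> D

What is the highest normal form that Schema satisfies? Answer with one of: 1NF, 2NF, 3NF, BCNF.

Candidate key: {A, B}. Prime attributes: {A, B}.
D, E --> F: {D, E}⁺ = {D, E, F}, which is not all of the attributes, so the left side is not a superkey — BCNF is violated.
D, E --> F has non-prime {F} on the right and a non-superkey on the left, so 3NF fails.
No proper subset of a key has a non-prime attribute in its closure, so there is no partial dependency; 2NF holds.

2NF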